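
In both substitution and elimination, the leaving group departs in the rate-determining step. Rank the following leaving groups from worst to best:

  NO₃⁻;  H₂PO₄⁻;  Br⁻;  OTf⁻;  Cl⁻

A good leaving group is a weak base: the lower the pKₐ of its conjugate acid, the more readily it departs.
OTf⁻: pKₐ(CF₃SO₃H (triflic acid)) ≈ -14 — charge spread over three oxygens and a CF₃ group; the premier leaving group in synthesis
Br⁻: pKₐ(HBr) ≈ -9 — weak base; good leaving group
Cl⁻: pKₐ(HCl) ≈ -7 — moderately weak base
NO₃⁻: pKₐ(HNO₃) ≈ -1.3 — resonance-delocalised over three oxygens
H₂PO₄⁻: pKₐ(H₃PO₄) ≈ 2.1
Reversing gives the worst-to-best order requested.

H₂PO₄⁻ < NO₃⁻ < Cl⁻ < Br⁻ < OTf⁻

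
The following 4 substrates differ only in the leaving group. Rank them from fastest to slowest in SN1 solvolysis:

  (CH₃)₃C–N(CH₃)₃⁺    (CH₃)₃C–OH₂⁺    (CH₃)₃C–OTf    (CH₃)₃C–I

(CH₃)₃C–OTf > (CH₃)₃C–I > (CH₃)₃C–OH₂⁺ > (CH₃)₃C–N(CH₃)₃⁺

Identical carbon frameworks mean the comparison reduces to leaving-group quality.
Rank by basicity of the departing species: weakest base leaves most easily.
(CH₃)₃C–OTf loses OTf⁻: pKₐ(CF₃SO₃H (triflic acid)) ≈ -14
(CH₃)₃C–I loses I⁻: pKₐ(HI) ≈ -10
(CH₃)₃C–OH₂⁺ loses H₂O: pKₐ(H₃O⁺) ≈ -1.7
(CH₃)₃C–N(CH₃)₃⁺ loses NR'₃: pKₐ(R'₃NH⁺) ≈ 10.7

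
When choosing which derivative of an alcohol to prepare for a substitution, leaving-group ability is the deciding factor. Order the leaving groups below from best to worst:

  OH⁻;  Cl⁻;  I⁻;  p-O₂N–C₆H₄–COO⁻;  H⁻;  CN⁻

The more stable X⁻ (or X) is on its own — i.e. the weaker a base it is — the better a leaving group it makes.
I⁻: pKₐ(HI) ≈ -10 — large, highly polarisable; very weak base
Cl⁻: pKₐ(HCl) ≈ -7 — moderately weak base
p-O₂N–C₆H₄–COO⁻: pKₐ(p-nitrobenzoic acid) ≈ 3.4 — electron-withdrawing nitro group stabilises the carboxylate
CN⁻: pKₐ(HCN) ≈ 9.2 — sp carbon stabilises the charge somewhat, but still a poor LG
OH⁻: pKₐ(H₂O) ≈ 15.7
H⁻: pKₐ(H₂) ≈ 36

I⁻ > Cl⁻ > p-O₂N–C₆H₄–COO⁻ > CN⁻ > OH⁻ > H⁻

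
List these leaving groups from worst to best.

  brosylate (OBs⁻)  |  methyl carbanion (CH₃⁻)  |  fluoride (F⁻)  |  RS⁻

methyl carbanion (CH₃⁻) < RS⁻ < fluoride (F⁻) < brosylate (OBs⁻)

Rank by basicity of the departing species: weakest base leaves most easily.
brosylate (OBs⁻): pKₐ(p-BrC₆H₄SO₃H) ≈ -2.8 — arenesulfonate with a p-bromo substituent
fluoride (F⁻): pKₐ(HF) ≈ 3.2 — small and strongly basic; the poor halide leaving group
RS⁻: pKₐ(RSH (a thiol)) ≈ 10.5
methyl carbanion (CH₃⁻): pKₐ(CH₄) ≈ 48 — unstabilised carbanion; the worst conceivable leaving group
Reversing gives the worst-to-best order requested.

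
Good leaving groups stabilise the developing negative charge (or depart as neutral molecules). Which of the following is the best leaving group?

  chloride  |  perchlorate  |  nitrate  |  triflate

Rank by basicity of the departing species: weakest base leaves most easily.
triflate: pKₐ(CF₃SO₃H (triflic acid)) ≈ -14
perchlorate: pKₐ(HClO₄) ≈ -10
chloride: pKₐ(HCl) ≈ -7
nitrate: pKₐ(HNO₃) ≈ -1.3

triflate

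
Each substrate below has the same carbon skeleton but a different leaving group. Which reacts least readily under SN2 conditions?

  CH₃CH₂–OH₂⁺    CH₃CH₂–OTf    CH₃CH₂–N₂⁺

CH₃CH₂–OH₂⁺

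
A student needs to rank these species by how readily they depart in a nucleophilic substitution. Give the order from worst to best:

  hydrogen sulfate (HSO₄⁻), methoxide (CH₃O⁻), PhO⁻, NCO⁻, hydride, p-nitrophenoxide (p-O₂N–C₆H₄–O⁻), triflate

Leaving-group ability tracks the stability of the departed species; conjugate-acid pKₐ is the usual yardstick (lower pKₐ → better LG).
triflate: pKₐ(CF₃SO₃H (triflic acid)) ≈ -14 — charge spread over three oxygens and a CF₃ group; the premier leaving group in synthesis
hydrogen sulfate (HSO₄⁻): pKₐ(H₂SO₄) ≈ -3 — conjugate base of a strong mineral acid
NCO⁻: pKₐ(HOCN) ≈ 3.5
p-nitrophenoxide (p-O₂N–C₆H₄–O⁻): pKₐ(p-nitrophenol) ≈ 7.2
PhO⁻: pKₐ(C₆H₅OH (phenol)) ≈ 10 — resonance into the ring helps, but still a poor LG
methoxide (CH₃O⁻): pKₐ(CH₃OH) ≈ 15.5
hydride: pKₐ(H₂) ≈ 36 — extremely strong base; leaves only in special hydride-transfer contexts
Listed from poorest to best leaving group as asked.

hydride < methoxide (CH₃O⁻) < PhO⁻ < p-nitrophenoxide (p-O₂N–C₆H₄–O⁻) < NCO⁻ < hydrogen sulfate (HSO₄⁻) < triflate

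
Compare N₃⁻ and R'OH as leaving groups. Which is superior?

R'OH is the better leaving group.
pKₐ(R'OH₂⁺) ≈ -2.4 versus pKₐ(HN₃) ≈ 4.7: R'OH is the much weaker base.
Neutral; leaves from a protonated ether (an oxonium ion, R–O(H)R'⁺).

R'OH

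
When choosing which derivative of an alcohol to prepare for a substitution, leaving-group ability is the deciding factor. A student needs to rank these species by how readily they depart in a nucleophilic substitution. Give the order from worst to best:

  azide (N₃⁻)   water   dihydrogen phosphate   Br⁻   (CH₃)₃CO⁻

(CH₃)₃CO⁻ < azide (N₃⁻) < dihydrogen phosphate < water < Br⁻

Leaving-group ability tracks the stability of the departed species; conjugate-acid pKₐ is the usual yardstick (lower pKₐ → better LG).
Br⁻: pKₐ(HBr) ≈ -9
water: pKₐ(H₃O⁺) ≈ -1.7
dihydrogen phosphate: pKₐ(H₃PO₄) ≈ 2.1
azide (N₃⁻): pKₐ(HN₃) ≈ 4.7
(CH₃)₃CO⁻: pKₐ(t-BuOH) ≈ 18
The question asks for worst first, so the sequence is read in increasing leaving-group ability.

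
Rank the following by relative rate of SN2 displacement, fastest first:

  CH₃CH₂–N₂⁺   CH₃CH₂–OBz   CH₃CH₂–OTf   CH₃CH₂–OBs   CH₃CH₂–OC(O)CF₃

CH₃CH₂–N₂⁺ > CH₃CH₂–OTf > CH₃CH₂–OBs > CH₃CH₂–OC(O)CF₃ > CH₃CH₂–OBz

The skeletons are identical, so relative rate is governed entirely by leaving-group ability.
A good leaving group is a weak base: the lower the pKₐ of its conjugate acid, the more readily it departs.
CH₃CH₂–N₂⁺ loses N₂: no meaningful conjugate acid; N₂ departs as an exceptionally stable neutral molecule
CH₃CH₂–OTf loses OTf⁻: pKₐ(CF₃SO₃H (triflic acid)) ≈ -14
CH₃CH₂–OBs loses OBs⁻: pKₐ(p-BrC₆H₄SO₃H) ≈ -2.8
CH₃CH₂–OC(O)CF₃ loses CF₃COO⁻: pKₐ(CF₃COOH) ≈ 0.2
CH₃CH₂–OBz loses PhCOO⁻: pKₐ(C₆H₅COOH) ≈ 4.2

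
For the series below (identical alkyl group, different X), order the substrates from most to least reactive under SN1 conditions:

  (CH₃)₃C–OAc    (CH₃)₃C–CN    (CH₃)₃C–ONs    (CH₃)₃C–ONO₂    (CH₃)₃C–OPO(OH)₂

(CH₃)₃C–ONs > (CH₃)₃C–ONO₂ > (CH₃)₃C–OPO(OH)₂ > (CH₃)₃C–OAc > (CH₃)₃C–CN

Identical carbon frameworks mean the comparison reduces to leaving-group quality.
Rank by basicity of the departing species: weakest base leaves most easily.
(CH₃)₃C–ONs loses ONs⁻: pKₐ(p-O₂NC₆H₄SO₃H) ≈ -3.5
(CH₃)₃C–ONO₂ loses NO₃⁻: pKₐ(HNO₃) ≈ -1.3
(CH₃)₃C–OPO(OH)₂ loses H₂PO₄⁻: pKₐ(H₃PO₄) ≈ 2.1
(CH₃)₃C–OAc loses AcO⁻: pKₐ(CH₃COOH) ≈ 4.8
(CH₃)₃C–CN loses CN⁻: pKₐ(HCN) ≈ 9.2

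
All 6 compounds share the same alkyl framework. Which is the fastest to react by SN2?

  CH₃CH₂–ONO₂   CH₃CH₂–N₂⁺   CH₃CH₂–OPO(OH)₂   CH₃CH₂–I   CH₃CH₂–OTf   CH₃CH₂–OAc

CH₃CH₂–N₂⁺

The skeletons are identical, so relative rate is governed entirely by leaving-group ability.
The more stable X⁻ (or X) is on its own — i.e. the weaker a base it is — the better a leaving group it makes.
CH₃CH₂–N₂⁺ loses N₂: no meaningful conjugate acid; N₂ departs as an exceptionally stable neutral molecule
CH₃CH₂–OTf loses OTf⁻: pKₐ(CF₃SO₃H (triflic acid)) ≈ -14
CH₃CH₂–I loses I⁻: pKₐ(HI) ≈ -10
CH₃CH₂–ONO₂ loses NO₃⁻: pKₐ(HNO₃) ≈ -1.3
CH₃CH₂–OPO(OH)₂ loses H₂PO₄⁻: pKₐ(H₃PO₄) ≈ 2.1
CH₃CH₂–OAc loses AcO⁻: pKₐ(CH₃COOH) ≈ 4.8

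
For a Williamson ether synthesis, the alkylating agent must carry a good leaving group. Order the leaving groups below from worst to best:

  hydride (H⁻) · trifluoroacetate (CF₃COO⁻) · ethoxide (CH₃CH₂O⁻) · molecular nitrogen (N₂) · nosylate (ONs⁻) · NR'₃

hydride (H⁻) < ethoxide (CH₃CH₂O⁻) < NR'₃ < trifluoroacetate (CF₃COO⁻) < nosylate (ONs⁻) < molecular nitrogen (N₂)

molecular nitrogen (N₂): no meaningful conjugate acid; N₂ departs as an exceptionally stable neutral molecule
nosylate (ONs⁻): pKₐ(p-O₂NC₆H₄SO₃H) ≈ -3.5
trifluoroacetate (CF₃COO⁻): pKₐ(CF₃COOH) ≈ 0.2
NR'₃: pKₐ(R'₃NH⁺) ≈ 10.7
ethoxide (CH₃CH₂O⁻): pKₐ(CH₃CH₂OH) ≈ 16
hydride (H⁻): pKₐ(H₂) ≈ 36
Reversing gives the worst-to-best order requested.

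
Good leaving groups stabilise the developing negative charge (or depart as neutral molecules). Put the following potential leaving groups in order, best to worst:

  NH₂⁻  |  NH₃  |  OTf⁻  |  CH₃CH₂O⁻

Rank by basicity of the departing species: weakest base leaves most easily.
OTf⁻: pKₐ(CF₃SO₃H (triflic acid)) ≈ -14 — charge spread over three oxygens and a CF₃ group; the premier leaving group in synthesis
NH₃: pKₐ(NH₄⁺) ≈ 9.2
CH₃CH₂O⁻: pKₐ(CH₃CH₂OH) ≈ 16 — strong base; alkoxides do not leave unassisted
NH₂⁻: pKₐ(NH₃) ≈ 38 — extremely strong base; never a leaving group

OTf⁻ > NH₃ > CH₃CH₂O⁻ > NH₂⁻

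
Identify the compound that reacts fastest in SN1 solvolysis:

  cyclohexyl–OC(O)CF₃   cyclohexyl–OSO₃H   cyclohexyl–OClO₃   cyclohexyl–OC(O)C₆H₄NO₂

The skeletons are identical, so relative rate is governed entirely by leaving-group ability.
Rank by basicity of the departing species: weakest base leaves most easily.
cyclohexyl–OClO₃ loses ClO₄⁻: pKₐ(HClO₄) ≈ -10
cyclohexyl–OSO₃H loses HSO₄⁻: pKₐ(H₂SO₄) ≈ -3
cyclohexyl–OC(O)CF₃ loses CF₃COO⁻: pKₐ(CF₃COOH) ≈ 0.2
cyclohexyl–OC(O)C₆H₄NO₂ loses p-O₂N–C₆H₄–COO⁻: pKₐ(p-nitrobenzoic acid) ≈ 3.4

cyclohexyl–OClO₃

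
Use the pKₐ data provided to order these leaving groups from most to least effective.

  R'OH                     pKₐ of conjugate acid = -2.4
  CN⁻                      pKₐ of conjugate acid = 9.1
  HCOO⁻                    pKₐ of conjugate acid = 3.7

R'OH > HCOO⁻ > CN⁻

Lower conjugate-acid pKₐ ⇒ weaker base ⇒ better leaving group.
Sorting by the given values: R'OH (-2.4), HCOO⁻ (3.7), CN⁻ (9.1).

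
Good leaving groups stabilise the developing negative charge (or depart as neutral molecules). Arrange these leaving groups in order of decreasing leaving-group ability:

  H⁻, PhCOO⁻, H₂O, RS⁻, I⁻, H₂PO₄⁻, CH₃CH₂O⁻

I⁻ > H₂O > H₂PO₄⁻ > PhCOO⁻ > RS⁻ > CH₃CH₂O⁻ > H⁻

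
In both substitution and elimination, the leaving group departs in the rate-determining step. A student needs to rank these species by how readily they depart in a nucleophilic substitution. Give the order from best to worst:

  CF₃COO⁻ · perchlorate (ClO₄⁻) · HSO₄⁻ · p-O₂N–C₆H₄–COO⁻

perchlorate (ClO₄⁻) > HSO₄⁻ > CF₃COO⁻ > p-O₂N–C₆H₄–COO⁻

The more stable X⁻ (or X) is on its own — i.e. the weaker a base it is — the better a leaving group it makes.
perchlorate (ClO₄⁻): pKₐ(HClO₄) ≈ -10 — extremely weak base; rarely used for safety reasons
HSO₄⁻: pKₐ(H₂SO₄) ≈ -3
CF₃COO⁻: pKₐ(CF₃COOH) ≈ 0.2 — strongly electron-withdrawing CF₃ stabilises the carboxylate
p-O₂N–C₆H₄–COO⁻: pKₐ(p-nitrobenzoic acid) ≈ 3.4 — electron-withdrawing nitro group stabilises the carboxylate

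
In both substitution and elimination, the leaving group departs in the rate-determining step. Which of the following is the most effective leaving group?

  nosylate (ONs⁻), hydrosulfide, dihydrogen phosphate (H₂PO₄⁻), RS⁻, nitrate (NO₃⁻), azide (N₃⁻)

Leaving-group ability tracks the stability of the departed species; conjugate-acid pKₐ is the usual yardstick (lower pKₐ → better LG).
nosylate (ONs⁻): pKₐ(p-O₂NC₆H₄SO₃H) ≈ -3.5
nitrate (NO₃⁻): pKₐ(HNO₃) ≈ -1.3
dihydrogen phosphate (H₂PO₄⁻): pKₐ(H₃PO₄) ≈ 2.1
azide (N₃⁻): pKₐ(HN₃) ≈ 4.7
hydrosulfide: pKₐ(H₂S) ≈ 7
RS⁻: pKₐ(RSH (a thiol)) ≈ 10.5

nosylate (ONs⁻)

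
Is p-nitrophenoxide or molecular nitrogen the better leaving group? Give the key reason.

molecular nitrogen is the better leaving group.
N₂ is the ultimate leaving group — it departs as an exceptionally stable neutral molecule, whereas p-nitrophenoxide (pKₐ(p-nitrophenol) ≈ 7.2) is far more basic.

molecular nitrogen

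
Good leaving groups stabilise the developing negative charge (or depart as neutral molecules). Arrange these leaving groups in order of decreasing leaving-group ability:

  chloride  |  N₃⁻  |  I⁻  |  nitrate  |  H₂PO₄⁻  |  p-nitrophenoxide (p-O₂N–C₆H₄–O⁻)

Rank by basicity of the departing species: weakest base leaves most easily.
I⁻: pKₐ(HI) ≈ -10
chloride: pKₐ(HCl) ≈ -7
nitrate: pKₐ(HNO₃) ≈ -1.3
H₂PO₄⁻: pKₐ(H₃PO₄) ≈ 2.1
N₃⁻: pKₐ(HN₃) ≈ 4.7
p-nitrophenoxide (p-O₂N–C₆H₄–O⁻): pKₐ(p-nitrophenol) ≈ 7.2

I⁻ > chloride > nitrate > H₂PO₄⁻ > N₃⁻ > p-nitrophenoxide (p-O₂N–C₆H₄–O⁻)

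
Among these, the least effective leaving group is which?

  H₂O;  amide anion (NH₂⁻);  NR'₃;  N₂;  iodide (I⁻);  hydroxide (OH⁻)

A good leaving group is a weak base: the lower the pKₐ of its conjugate acid, the more readily it departs.
N₂: no meaningful conjugate acid; N₂ departs as an exceptionally stable neutral molecule
iodide (I⁻): pKₐ(HI) ≈ -10
H₂O: pKₐ(H₃O⁺) ≈ -1.7
NR'₃: pKₐ(R'₃NH⁺) ≈ 10.7
hydroxide (OH⁻): pKₐ(H₂O) ≈ 15.7
amide anion (NH₂⁻): pKₐ(NH₃) ≈ 38

amide anion (NH₂⁻)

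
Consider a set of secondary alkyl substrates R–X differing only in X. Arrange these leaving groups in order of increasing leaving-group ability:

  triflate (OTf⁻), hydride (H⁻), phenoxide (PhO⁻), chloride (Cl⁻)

hydride (H⁻) < phenoxide (PhO⁻) < chloride (Cl⁻) < triflate (OTf⁻)

A good leaving group is a weak base: the lower the pKₐ of its conjugate acid, the more readily it departs.
triflate (OTf⁻): pKₐ(CF₃SO₃H (triflic acid)) ≈ -14
chloride (Cl⁻): pKₐ(HCl) ≈ -7
phenoxide (PhO⁻): pKₐ(C₆H₅OH (phenol)) ≈ 10
hydride (H⁻): pKₐ(H₂) ≈ 36
The question asks for worst first, so the sequence is read in increasing leaving-group ability.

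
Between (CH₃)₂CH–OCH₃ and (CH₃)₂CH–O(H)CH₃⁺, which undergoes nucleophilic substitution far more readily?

(CH₃)₂CH–O(H)CH₃⁺

From (CH₃)₂CH–OCH₃ the departing group would be CH₃O⁻ (pKₐ(CH₃OH) ≈ 15.5). Strong base; alkoxides do not leave unassisted.
From (CH₃)₂CH–O(H)CH₃⁺ the leaving group is R'OH (pKₐ(R'OH₂⁺) ≈ -2.4). Neutral; leaves from a protonated ether (an oxonium ion, R–O(H)R'⁺).
(In practice (CH₃)₂CH–O(H)CH₃⁺ is made from (CH₃)₂CH–OCH₃ by protonation with concentrated HI, allowing neutral methanol, rather than methoxide, to depart.)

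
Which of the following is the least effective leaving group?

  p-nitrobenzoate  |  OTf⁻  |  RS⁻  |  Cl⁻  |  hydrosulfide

Leaving-group ability tracks the stability of the departed species; conjugate-acid pKₐ is the usual yardstick (lower pKₐ → better LG).
OTf⁻: pKₐ(CF₃SO₃H (triflic acid)) ≈ -14
Cl⁻: pKₐ(HCl) ≈ -7
p-nitrobenzoate: pKₐ(p-nitrobenzoic acid) ≈ 3.4
hydrosulfide: pKₐ(H₂S) ≈ 7
RS⁻: pKₐ(RSH (a thiol)) ≈ 10.5

RS⁻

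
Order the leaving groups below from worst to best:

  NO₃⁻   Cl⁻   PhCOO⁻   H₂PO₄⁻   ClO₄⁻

PhCOO⁻ < H₂PO₄⁻ < NO₃⁻ < Cl⁻ < ClO₄⁻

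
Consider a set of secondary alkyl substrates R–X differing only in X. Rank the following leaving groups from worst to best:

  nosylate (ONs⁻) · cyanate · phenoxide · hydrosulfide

phenoxide < hydrosulfide < cyanate < nosylate (ONs⁻)

Rank by basicity of the departing species: weakest base leaves most easily.
nosylate (ONs⁻): pKₐ(p-O₂NC₆H₄SO₃H) ≈ -3.5
cyanate: pKₐ(HOCN) ≈ 3.5 — resonance between N and O
hydrosulfide: pKₐ(H₂S) ≈ 7 — larger and more polarisable than the oxygen analogue
phenoxide: pKₐ(C₆H₅OH (phenol)) ≈ 10 — resonance into the ring helps, but still a poor LG
Reversing gives the worst-to-best order requested.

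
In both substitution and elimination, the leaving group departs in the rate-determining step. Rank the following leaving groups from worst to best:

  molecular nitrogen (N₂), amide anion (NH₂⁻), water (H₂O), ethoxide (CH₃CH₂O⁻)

amide anion (NH₂⁻) < ethoxide (CH₃CH₂O⁻) < water (H₂O) < molecular nitrogen (N₂)

The more stable X⁻ (or X) is on its own — i.e. the weaker a base it is — the better a leaving group it makes.
molecular nitrogen (N₂): no meaningful conjugate acid; N₂ departs as an exceptionally stable neutral molecule
water (H₂O): pKₐ(H₃O⁺) ≈ -1.7 — neutral; leaves from a protonated alcohol (R–OH₂⁺)
ethoxide (CH₃CH₂O⁻): pKₐ(CH₃CH₂OH) ≈ 16 — strong base; alkoxides do not leave unassisted
amide anion (NH₂⁻): pKₐ(NH₃) ≈ 38 — extremely strong base; never a leaving group
Reversing gives the worst-to-best order requested.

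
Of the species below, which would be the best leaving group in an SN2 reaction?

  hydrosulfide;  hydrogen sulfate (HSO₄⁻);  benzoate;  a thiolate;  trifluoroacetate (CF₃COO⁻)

A good leaving group is a weak base: the lower the pKₐ of its conjugate acid, the more readily it departs.
hydrogen sulfate (HSO₄⁻): pKₐ(H₂SO₄) ≈ -3
trifluoroacetate (CF₃COO⁻): pKₐ(CF₃COOH) ≈ 0.2
benzoate: pKₐ(C₆H₅COOH) ≈ 4.2
hydrosulfide: pKₐ(H₂S) ≈ 7
a thiolate: pKₐ(RSH (a thiol)) ≈ 10.5

hydrogen sulfate (HSO₄⁻)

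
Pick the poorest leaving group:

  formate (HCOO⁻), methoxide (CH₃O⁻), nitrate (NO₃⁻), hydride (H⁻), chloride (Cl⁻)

Leaving-group ability tracks the stability of the departed species; conjugate-acid pKₐ is the usual yardstick (lower pKₐ → better LG).
chloride (Cl⁻): pKₐ(HCl) ≈ -7
nitrate (NO₃⁻): pKₐ(HNO₃) ≈ -1.3
formate (HCOO⁻): pKₐ(HCOOH) ≈ 3.8
methoxide (CH₃O⁻): pKₐ(CH₃OH) ≈ 15.5
hydride (H⁻): pKₐ(H₂) ≈ 36

hydride (H⁻)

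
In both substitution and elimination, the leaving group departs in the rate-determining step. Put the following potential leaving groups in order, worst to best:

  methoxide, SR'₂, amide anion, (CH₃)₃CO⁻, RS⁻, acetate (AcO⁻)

Rank by basicity of the departing species: weakest base leaves most easily.
SR'₂: pKₐ(R'₂SH⁺) ≈ -7 — neutral; leaves from a sulfonium salt (R–SR'₂⁺)
acetate (AcO⁻): pKₐ(CH₃COOH) ≈ 4.8 — resonance-stabilised but still a weak base
RS⁻: pKₐ(RSH (a thiol)) ≈ 10.5 — moderately basic; rarely leaves without activation
methoxide: pKₐ(CH₃OH) ≈ 15.5 — strong base; alkoxides do not leave unassisted
(CH₃)₃CO⁻: pKₐ(t-BuOH) ≈ 18 — bulky, strongly basic alkoxide
amide anion: pKₐ(NH₃) ≈ 38
The question asks for worst first, so the sequence is read in increasing leaving-group ability.

amide anion < (CH₃)₃CO⁻ < methoxide < RS⁻ < acetate (AcO⁻) < SR'₂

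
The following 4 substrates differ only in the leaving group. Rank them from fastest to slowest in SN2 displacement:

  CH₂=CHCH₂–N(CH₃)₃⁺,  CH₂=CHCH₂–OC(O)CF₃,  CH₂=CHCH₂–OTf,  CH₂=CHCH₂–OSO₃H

Same R in every case — rank the leaving groups.
The more stable X⁻ (or X) is on its own — i.e. the weaker a base it is — the better a leaving group it makes.
CH₂=CHCH₂–OTf loses OTf⁻: pKₐ(CF₃SO₃H (triflic acid)) ≈ -14
CH₂=CHCH₂–OSO₃H loses HSO₄⁻: pKₐ(H₂SO₄) ≈ -3
CH₂=CHCH₂–OC(O)CF₃ loses CF₃COO⁻: pKₐ(CF₃COOH) ≈ 0.2
CH₂=CHCH₂–N(CH₃)₃⁺ loses NR'₃: pKₐ(R'₃NH⁺) ≈ 10.7

CH₂=CHCH₂–OTf > CH₂=CHCH₂–OSO₃H > CH₂=CHCH₂–OC(O)CF₃ > CH₂=CHCH₂–N(CH₃)₃⁺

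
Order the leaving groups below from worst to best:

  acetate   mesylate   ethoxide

Leaving-group ability tracks the stability of the departed species; conjugate-acid pKₐ is the usual yardstick (lower pKₐ → better LG).
mesylate: pKₐ(CH₃SO₃H (MsOH)) ≈ -1.9
acetate: pKₐ(CH₃COOH) ≈ 4.8
ethoxide: pKₐ(CH₃CH₂OH) ≈ 16
Reversing gives the worst-to-best order requested.

ethoxide < acetate < mesylate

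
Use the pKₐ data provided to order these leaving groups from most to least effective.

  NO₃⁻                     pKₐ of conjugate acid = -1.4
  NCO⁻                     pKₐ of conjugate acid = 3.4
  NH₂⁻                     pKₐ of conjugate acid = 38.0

NO₃⁻ > NCO⁻ > NH₂⁻

Lower conjugate-acid pKₐ ⇒ weaker base ⇒ better leaving group.
Sorting by the given values: NO₃⁻ (-1.4), NCO⁻ (3.4), NH₂⁻ (38.0).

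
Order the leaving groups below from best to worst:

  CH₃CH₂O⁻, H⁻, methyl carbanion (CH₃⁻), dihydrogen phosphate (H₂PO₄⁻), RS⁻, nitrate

nitrate > dihydrogen phosphate (H₂PO₄⁻) > RS⁻ > CH₃CH₂O⁻ > H⁻ > methyl carbanion (CH₃⁻)

Leaving-group ability tracks the stability of the departed species; conjugate-acid pKₐ is the usual yardstick (lower pKₐ → better LG).
nitrate: pKₐ(HNO₃) ≈ -1.3
dihydrogen phosphate (H₂PO₄⁻): pKₐ(H₃PO₄) ≈ 2.1
RS⁻: pKₐ(RSH (a thiol)) ≈ 10.5
CH₃CH₂O⁻: pKₐ(CH₃CH₂OH) ≈ 16
H⁻: pKₐ(H₂) ≈ 36
methyl carbanion (CH₃⁻): pKₐ(CH₄) ≈ 48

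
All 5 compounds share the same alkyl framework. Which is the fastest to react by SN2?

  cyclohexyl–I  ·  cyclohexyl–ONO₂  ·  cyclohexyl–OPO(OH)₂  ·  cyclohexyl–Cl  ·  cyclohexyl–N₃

Identical carbon frameworks mean the comparison reduces to leaving-group quality.
Leaving-group ability tracks the stability of the departed species; conjugate-acid pKₐ is the usual yardstick (lower pKₐ → better LG).
cyclohexyl–I loses I⁻: pKₐ(HI) ≈ -10
cyclohexyl–Cl loses Cl⁻: pKₐ(HCl) ≈ -7
cyclohexyl–ONO₂ loses NO₃⁻: pKₐ(HNO₃) ≈ -1.3
cyclohexyl–OPO(OH)₂ loses H₂PO₄⁻: pKₐ(H₃PO₄) ≈ 2.1
cyclohexyl–N₃ loses N₃⁻: pKₐ(HN₃) ≈ 4.7

cyclohexyl–I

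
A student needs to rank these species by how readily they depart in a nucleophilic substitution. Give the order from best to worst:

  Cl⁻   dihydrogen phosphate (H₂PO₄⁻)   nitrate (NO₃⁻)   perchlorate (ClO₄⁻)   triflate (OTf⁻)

triflate (OTf⁻) > perchlorate (ClO₄⁻) > Cl⁻ > nitrate (NO₃⁻) > dihydrogen phosphate (H₂PO₄⁻)

triflate (OTf⁻): pKₐ(CF₃SO₃H (triflic acid)) ≈ -14
perchlorate (ClO₄⁻): pKₐ(HClO₄) ≈ -10
Cl⁻: pKₐ(HCl) ≈ -7
nitrate (NO₃⁻): pKₐ(HNO₃) ≈ -1.3
dihydrogen phosphate (H₂PO₄⁻): pKₐ(H₃PO₄) ≈ 2.1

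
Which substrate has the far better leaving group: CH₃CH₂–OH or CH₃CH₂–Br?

From CH₃CH₂–OH the departing group would be OH⁻ (pKₐ(H₂O) ≈ 15.7). Strong base; essentially never leaves without prior activation.
From CH₃CH₂–Br the leaving group is Br⁻ (pKₐ(HBr) ≈ -9). Weak base; good leaving group.
(In practice CH₃CH₂–Br is made from CH₃CH₂–OH by treatment with PBr₃, replacing the hydroxyl with bromide.)

CH₃CH₂–Br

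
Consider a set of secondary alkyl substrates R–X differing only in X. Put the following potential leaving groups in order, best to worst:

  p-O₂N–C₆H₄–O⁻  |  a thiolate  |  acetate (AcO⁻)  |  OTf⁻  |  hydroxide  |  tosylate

OTf⁻ > tosylate > acetate (AcO⁻) > p-O₂N–C₆H₄–O⁻ > a thiolate > hydroxide

The more stable X⁻ (or X) is on its own — i.e. the weaker a base it is — the better a leaving group it makes.
OTf⁻: pKₐ(CF₃SO₃H (triflic acid)) ≈ -14 — charge spread over three oxygens and a CF₃ group; the premier leaving group in synthesis
tosylate: pKₐ(p-CH₃C₆H₄SO₃H (TsOH)) ≈ -2.8
acetate (AcO⁻): pKₐ(CH₃COOH) ≈ 4.8
p-O₂N–C₆H₄–O⁻: pKₐ(p-nitrophenol) ≈ 7.2
a thiolate: pKₐ(RSH (a thiol)) ≈ 10.5
hydroxide: pKₐ(H₂O) ≈ 15.7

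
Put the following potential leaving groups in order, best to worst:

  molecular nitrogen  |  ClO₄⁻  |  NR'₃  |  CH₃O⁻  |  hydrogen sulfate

molecular nitrogen > ClO₄⁻ > hydrogen sulfate > NR'₃ > CH₃O⁻

molecular nitrogen: no meaningful conjugate acid; N₂ departs as an exceptionally stable neutral molecule
ClO₄⁻: pKₐ(HClO₄) ≈ -10
hydrogen sulfate: pKₐ(H₂SO₄) ≈ -3
NR'₃: pKₐ(R'₃NH⁺) ≈ 10.7
CH₃O⁻: pKₐ(CH₃OH) ≈ 15.5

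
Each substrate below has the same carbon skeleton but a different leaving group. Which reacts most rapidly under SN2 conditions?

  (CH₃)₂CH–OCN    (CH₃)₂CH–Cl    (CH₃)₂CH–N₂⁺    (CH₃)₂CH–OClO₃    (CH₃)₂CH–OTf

(CH₃)₂CH–N₂⁺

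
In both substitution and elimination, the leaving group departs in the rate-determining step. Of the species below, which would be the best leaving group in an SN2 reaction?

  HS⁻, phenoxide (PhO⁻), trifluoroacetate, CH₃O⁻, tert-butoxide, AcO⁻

Leaving-group ability tracks the stability of the departed species; conjugate-acid pKₐ is the usual yardstick (lower pKₐ → better LG).
trifluoroacetate: pKₐ(CF₃COOH) ≈ 0.2
AcO⁻: pKₐ(CH₃COOH) ≈ 4.8
HS⁻: pKₐ(H₂S) ≈ 7
phenoxide (PhO⁻): pKₐ(C₆H₅OH (phenol)) ≈ 10
CH₃O⁻: pKₐ(CH₃OH) ≈ 15.5
tert-butoxide: pKₐ(t-BuOH) ≈ 18

trifluoroacetate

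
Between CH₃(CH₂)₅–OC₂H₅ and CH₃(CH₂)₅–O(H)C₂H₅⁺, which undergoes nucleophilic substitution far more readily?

From CH₃(CH₂)₅–OC₂H₅ the departing group would be CH₃CH₂O⁻ (pKₐ(CH₃CH₂OH) ≈ 16). Strong base; alkoxides do not leave unassisted.
From CH₃(CH₂)₅–O(H)C₂H₅⁺ the leaving group is R'OH (pKₐ(R'OH₂⁺) ≈ -2.4). Neutral; leaves from a protonated ether (an oxonium ion, R–O(H)R'⁺).
(In practice CH₃(CH₂)₅–O(H)C₂H₅⁺ is made from CH₃(CH₂)₅–OC₂H₅ by protonation with concentrated HBr, allowing neutral ethanol, rather than ethoxide, to depart.)

CH₃(CH₂)₅–O(H)C₂H₅⁺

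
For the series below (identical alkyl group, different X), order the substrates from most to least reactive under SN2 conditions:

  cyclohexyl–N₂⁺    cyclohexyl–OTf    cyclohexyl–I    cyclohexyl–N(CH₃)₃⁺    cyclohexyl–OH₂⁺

cyclohexyl–N₂⁺ > cyclohexyl–OTf > cyclohexyl–I > cyclohexyl–OH₂⁺ > cyclohexyl–N(CH₃)₃⁺

Identical carbon frameworks mean the comparison reduces to leaving-group quality.
The more stable X⁻ (or X) is on its own — i.e. the weaker a base it is — the better a leaving group it makes.
cyclohexyl–N₂⁺ loses N₂: no meaningful conjugate acid; N₂ departs as an exceptionally stable neutral molecule
cyclohexyl–OTf loses OTf⁻: pKₐ(CF₃SO₃H (triflic acid)) ≈ -14
cyclohexyl–I loses I⁻: pKₐ(HI) ≈ -10
cyclohexyl–OH₂⁺ loses H₂O: pKₐ(H₃O⁺) ≈ -1.7
cyclohexyl–N(CH₃)₃⁺ loses NR'₃: pKₐ(R'₃NH⁺) ≈ 10.7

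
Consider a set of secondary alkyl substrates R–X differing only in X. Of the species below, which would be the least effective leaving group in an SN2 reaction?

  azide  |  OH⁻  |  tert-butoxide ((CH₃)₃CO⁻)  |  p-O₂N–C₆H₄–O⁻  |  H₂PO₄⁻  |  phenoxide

tert-butoxide ((CH₃)₃CO⁻)

H₂PO₄⁻: pKₐ(H₃PO₄) ≈ 2.1
azide: pKₐ(HN₃) ≈ 4.7
p-O₂N–C₆H₄–O⁻: pKₐ(p-nitrophenol) ≈ 7.2
phenoxide: pKₐ(C₆H₅OH (phenol)) ≈ 10
OH⁻: pKₐ(H₂O) ≈ 15.7
tert-butoxide ((CH₃)₃CO⁻): pKₐ(t-BuOH) ≈ 18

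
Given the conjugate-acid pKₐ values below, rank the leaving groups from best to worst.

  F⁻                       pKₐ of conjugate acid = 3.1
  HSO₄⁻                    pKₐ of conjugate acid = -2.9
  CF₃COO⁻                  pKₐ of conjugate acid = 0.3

HSO₄⁻ > CF₃COO⁻ > F⁻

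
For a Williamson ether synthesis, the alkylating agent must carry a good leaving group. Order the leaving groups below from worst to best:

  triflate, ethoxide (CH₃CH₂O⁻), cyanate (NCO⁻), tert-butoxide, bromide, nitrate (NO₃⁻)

tert-butoxide < ethoxide (CH₃CH₂O⁻) < cyanate (NCO⁻) < nitrate (NO₃⁻) < bromide < triflate

Rank by basicity of the departing species: weakest base leaves most easily.
triflate: pKₐ(CF₃SO₃H (triflic acid)) ≈ -14
bromide: pKₐ(HBr) ≈ -9 — weak base; good leaving group
nitrate (NO₃⁻): pKₐ(HNO₃) ≈ -1.3 — resonance-delocalised over three oxygens
cyanate (NCO⁻): pKₐ(HOCN) ≈ 3.5 — resonance between N and O
ethoxide (CH₃CH₂O⁻): pKₐ(CH₃CH₂OH) ≈ 16 — strong base; alkoxides do not leave unassisted
tert-butoxide: pKₐ(t-BuOH) ≈ 18
The question asks for worst first, so the sequence is read in increasing leaving-group ability.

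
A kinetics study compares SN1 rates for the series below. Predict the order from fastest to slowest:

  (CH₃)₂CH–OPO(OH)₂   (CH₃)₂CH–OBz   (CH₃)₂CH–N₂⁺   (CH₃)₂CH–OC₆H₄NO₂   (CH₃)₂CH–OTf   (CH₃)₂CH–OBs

(CH₃)₂CH–N₂⁺ > (CH₃)₂CH–OTf > (CH₃)₂CH–OBs > (CH₃)₂CH–OPO(OH)₂ > (CH₃)₂CH–OBz > (CH₃)₂CH–OC₆H₄NO₂

Identical carbon frameworks mean the comparison reduces to leaving-group quality.
Leaving-group ability tracks the stability of the departed species; conjugate-acid pKₐ is the usual yardstick (lower pKₐ → better LG).
(CH₃)₂CH–N₂⁺ loses N₂: no meaningful conjugate acid; N₂ departs as an exceptionally stable neutral molecule
(CH₃)₂CH–OTf loses OTf⁻: pKₐ(CF₃SO₃H (triflic acid)) ≈ -14
(CH₃)₂CH–OBs loses OBs⁻: pKₐ(p-BrC₆H₄SO₃H) ≈ -2.8
(CH₃)₂CH–OPO(OH)₂ loses H₂PO₄⁻: pKₐ(H₃PO₄) ≈ 2.1
(CH₃)₂CH–OBz loses PhCOO⁻: pKₐ(C₆H₅COOH) ≈ 4.2
(CH₃)₂CH–OC₆H₄NO₂ loses p-O₂N–C₆H₄–O⁻: pKₐ(p-nitrophenol) ≈ 7.2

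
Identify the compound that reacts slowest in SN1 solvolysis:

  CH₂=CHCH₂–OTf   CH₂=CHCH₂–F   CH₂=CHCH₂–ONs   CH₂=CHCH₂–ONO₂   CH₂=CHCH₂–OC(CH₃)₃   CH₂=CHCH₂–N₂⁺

Identical carbon frameworks mean the comparison reduces to leaving-group quality.
A good leaving group is a weak base: the lower the pKₐ of its conjugate acid, the more readily it departs.
CH₂=CHCH₂–N₂⁺ loses N₂: no meaningful conjugate acid; N₂ departs as an exceptionally stable neutral molecule
CH₂=CHCH₂–OTf loses OTf⁻: pKₐ(CF₃SO₃H (triflic acid)) ≈ -14
CH₂=CHCH₂–ONs loses ONs⁻: pKₐ(p-O₂NC₆H₄SO₃H) ≈ -3.5
CH₂=CHCH₂–ONO₂ loses NO₃⁻: pKₐ(HNO₃) ≈ -1.3
CH₂=CHCH₂–F loses F⁻: pKₐ(HF) ≈ 3.2
CH₂=CHCH₂–OC(CH₃)₃ loses (CH₃)₃CO⁻: pKₐ(t-BuOH) ≈ 18

CH₂=CHCH₂–OC(CH₃)₃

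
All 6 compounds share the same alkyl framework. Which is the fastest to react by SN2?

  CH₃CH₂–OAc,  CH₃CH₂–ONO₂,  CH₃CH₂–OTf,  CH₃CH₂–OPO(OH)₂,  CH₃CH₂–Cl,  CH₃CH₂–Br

CH₃CH₂–OTf

Identical carbon frameworks mean the comparison reduces to leaving-group quality.
The more stable X⁻ (or X) is on its own — i.e. the weaker a base it is — the better a leaving group it makes.
CH₃CH₂–OTf loses OTf⁻: pKₐ(CF₃SO₃H (triflic acid)) ≈ -14
CH₃CH₂–Br loses Br⁻: pKₐ(HBr) ≈ -9
CH₃CH₂–Cl loses Cl⁻: pKₐ(HCl) ≈ -7
CH₃CH₂–ONO₂ loses NO₃⁻: pKₐ(HNO₃) ≈ -1.3
CH₃CH₂–OPO(OH)₂ loses H₂PO₄⁻: pKₐ(H₃PO₄) ≈ 2.1
CH₃CH₂–OAc loses AcO⁻: pKₐ(CH₃COOH) ≈ 4.8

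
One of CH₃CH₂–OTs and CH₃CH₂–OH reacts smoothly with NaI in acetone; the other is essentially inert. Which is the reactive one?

From CH₃CH₂–OH the departing group would be OH⁻ (pKₐ(H₂O) ≈ 15.7). Strong base; essentially never leaves without prior activation.
From CH₃CH₂–OTs the leaving group is OTs⁻ (pKₐ(p-CH₃C₆H₄SO₃H (TsOH)) ≈ -2.8). Resonance-delocalised arenesulfonate.
(In practice CH₃CH₂–OTs is made from CH₃CH₂–OH by treatment with TsCl / pyridine, converting the hydroxyl into a tosylate.)

CH₃CH₂–OTs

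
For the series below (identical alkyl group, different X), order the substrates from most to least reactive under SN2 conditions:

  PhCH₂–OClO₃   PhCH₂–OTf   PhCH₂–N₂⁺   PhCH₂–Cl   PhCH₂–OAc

PhCH₂–N₂⁺ > PhCH₂–OTf > PhCH₂–OClO₃ > PhCH₂–Cl > PhCH₂–OAc

Same R in every case — rank the leaving groups.
Leaving-group ability tracks the stability of the departed species; conjugate-acid pKₐ is the usual yardstick (lower pKₐ → better LG).
PhCH₂–N₂⁺ loses N₂: no meaningful conjugate acid; N₂ departs as an exceptionally stable neutral molecule
PhCH₂–OTf loses OTf⁻: pKₐ(CF₃SO₃H (triflic acid)) ≈ -14
PhCH₂–OClO₃ loses ClO₄⁻: pKₐ(HClO₄) ≈ -10
PhCH₂–Cl loses Cl⁻: pKₐ(HCl) ≈ -7
PhCH₂–OAc loses AcO⁻: pKₐ(CH₃COOH) ≈ 4.8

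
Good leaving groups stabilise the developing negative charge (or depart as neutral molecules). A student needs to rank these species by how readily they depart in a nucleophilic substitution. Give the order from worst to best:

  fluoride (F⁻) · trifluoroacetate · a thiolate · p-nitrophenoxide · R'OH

A good leaving group is a weak base: the lower the pKₐ of its conjugate acid, the more readily it departs.
R'OH: pKₐ(R'OH₂⁺) ≈ -2.4 — neutral; leaves from a protonated ether (an oxonium ion, R–O(H)R'⁺)
trifluoroacetate: pKₐ(CF₃COOH) ≈ 0.2
fluoride (F⁻): pKₐ(HF) ≈ 3.2
p-nitrophenoxide: pKₐ(p-nitrophenol) ≈ 7.2 — nitro group delocalises the charge; the classic chromogenic LG
a thiolate: pKₐ(RSH (a thiol)) ≈ 10.5
Reversing gives the worst-to-best order requested.

a thiolate < p-nitrophenoxide < fluoride (F⁻) < trifluoroacetate < R'OH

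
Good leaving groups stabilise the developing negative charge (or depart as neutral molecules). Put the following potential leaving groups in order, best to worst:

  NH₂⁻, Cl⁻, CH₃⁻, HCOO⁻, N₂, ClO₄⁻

N₂ > ClO₄⁻ > Cl⁻ > HCOO⁻ > NH₂⁻ > CH₃⁻

The more stable X⁻ (or X) is on its own — i.e. the weaker a base it is — the better a leaving group it makes.
N₂: no meaningful conjugate acid; N₂ departs as an exceptionally stable neutral molecule
ClO₄⁻: pKₐ(HClO₄) ≈ -10 — extremely weak base; rarely used for safety reasons
Cl⁻: pKₐ(HCl) ≈ -7 — moderately weak base
HCOO⁻: pKₐ(HCOOH) ≈ 3.8 — resonance-stabilised carboxylate
NH₂⁻: pKₐ(NH₃) ≈ 38 — extremely strong base; never a leaving group
CH₃⁻: pKₐ(CH₄) ≈ 48 — unstabilised carbanion; the worst conceivable leaving group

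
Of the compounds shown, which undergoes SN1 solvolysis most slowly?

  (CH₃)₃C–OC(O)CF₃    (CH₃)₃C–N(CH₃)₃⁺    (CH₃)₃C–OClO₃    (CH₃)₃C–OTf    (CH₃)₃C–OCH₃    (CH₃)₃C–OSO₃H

With the same alkyl group throughout, only the leaving group differentiates the rates.
Leaving-group ability tracks the stability of the departed species; conjugate-acid pKₐ is the usual yardstick (lower pKₐ → better LG).
(CH₃)₃C–OTf loses OTf⁻: pKₐ(CF₃SO₃H (triflic acid)) ≈ -14
(CH₃)₃C–OClO₃ loses ClO₄⁻: pKₐ(HClO₄) ≈ -10
(CH₃)₃C–OSO₃H loses HSO₄⁻: pKₐ(H₂SO₄) ≈ -3
(CH₃)₃C–OC(O)CF₃ loses CF₃COO⁻: pKₐ(CF₃COOH) ≈ 0.2
(CH₃)₃C–N(CH₃)₃⁺ loses NR'₃: pKₐ(R'₃NH⁺) ≈ 10.7
(CH₃)₃C–OCH₃ loses CH₃O⁻: pKₐ(CH₃OH) ≈ 15.5

(CH₃)₃C–OCH₃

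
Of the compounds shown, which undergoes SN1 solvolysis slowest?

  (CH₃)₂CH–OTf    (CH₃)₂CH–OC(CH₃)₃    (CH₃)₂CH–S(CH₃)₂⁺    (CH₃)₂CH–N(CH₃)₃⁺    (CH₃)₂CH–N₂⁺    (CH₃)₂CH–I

With the same alkyl group throughout, only the leaving group differentiates the rates.
Rank by basicity of the departing species: weakest base leaves most easily.
(CH₃)₂CH–N₂⁺ loses N₂: no meaningful conjugate acid; N₂ departs as an exceptionally stable neutral molecule
(CH₃)₂CH–OTf loses OTf⁻: pKₐ(CF₃SO₃H (triflic acid)) ≈ -14
(CH₃)₂CH–I loses I⁻: pKₐ(HI) ≈ -10
(CH₃)₂CH–S(CH₃)₂⁺ loses SR'₂: pKₐ(R'₂SH⁺) ≈ -7
(CH₃)₂CH–N(CH₃)₃⁺ loses NR'₃: pKₐ(R'₃NH⁺) ≈ 10.7
(CH₃)₂CH–OC(CH₃)₃ loses (CH₃)₃CO⁻: pKₐ(t-BuOH) ≈ 18

(CH₃)₂CH–OC(CH₃)₃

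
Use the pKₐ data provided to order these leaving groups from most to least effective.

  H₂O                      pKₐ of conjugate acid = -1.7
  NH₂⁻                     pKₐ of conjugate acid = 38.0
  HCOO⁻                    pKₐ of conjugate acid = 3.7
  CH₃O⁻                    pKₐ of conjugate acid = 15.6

Lower conjugate-acid pKₐ ⇒ weaker base ⇒ better leaving group.
Sorting by the given values: H₂O (-1.7), HCOO⁻ (3.7), CH₃O⁻ (15.6), NH₂⁻ (38.0).

H₂O > HCOO⁻ > CH₃O⁻ > NH₂⁻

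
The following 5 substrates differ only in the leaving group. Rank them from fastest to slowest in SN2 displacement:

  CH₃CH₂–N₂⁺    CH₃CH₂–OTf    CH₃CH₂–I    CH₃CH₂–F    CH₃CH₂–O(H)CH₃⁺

CH₃CH₂–N₂⁺ > CH₃CH₂–OTf > CH₃CH₂–I > CH₃CH₂–O(H)CH₃⁺ > CH₃CH₂–F

Same R in every case — rank the leaving groups.
A good leaving group is a weak base: the lower the pKₐ of its conjugate acid, the more readily it departs.
CH₃CH₂–N₂⁺ loses N₂: no meaningful conjugate acid; N₂ departs as an exceptionally stable neutral molecule
CH₃CH₂–OTf loses OTf⁻: pKₐ(CF₃SO₃H (triflic acid)) ≈ -14
CH₃CH₂–I loses I⁻: pKₐ(HI) ≈ -10
CH₃CH₂–O(H)CH₃⁺ loses R'OH: pKₐ(R'OH₂⁺) ≈ -2.4
CH₃CH₂–F loses F⁻: pKₐ(HF) ≈ 3.2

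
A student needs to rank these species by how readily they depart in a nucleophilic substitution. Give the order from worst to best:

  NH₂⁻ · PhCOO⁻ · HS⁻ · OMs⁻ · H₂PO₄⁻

NH₂⁻ < HS⁻ < PhCOO⁻ < H₂PO₄⁻ < OMs⁻

OMs⁻: pKₐ(CH₃SO₃H (MsOH)) ≈ -1.9 — resonance-delocalised alkanesulfonate
H₂PO₄⁻: pKₐ(H₃PO₄) ≈ 2.1
PhCOO⁻: pKₐ(C₆H₅COOH) ≈ 4.2 — aryl carboxylate
HS⁻: pKₐ(H₂S) ≈ 7 — larger and more polarisable than the oxygen analogue
NH₂⁻: pKₐ(NH₃) ≈ 38
Reversing gives the worst-to-best order requested.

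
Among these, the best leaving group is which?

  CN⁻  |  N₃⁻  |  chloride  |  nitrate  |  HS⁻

chloride

Rank by basicity of the departing species: weakest base leaves most easily.
chloride: pKₐ(HCl) ≈ -7
nitrate: pKₐ(HNO₃) ≈ -1.3
N₃⁻: pKₐ(HN₃) ≈ 4.7
HS⁻: pKₐ(H₂S) ≈ 7
CN⁻: pKₐ(HCN) ≈ 9.2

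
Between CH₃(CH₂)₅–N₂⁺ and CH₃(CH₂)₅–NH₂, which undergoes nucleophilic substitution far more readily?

CH₃(CH₂)₅–N₂⁺

From CH₃(CH₂)₅–NH₂ the departing group would be NH₂⁻ (pKₐ(NH₃) ≈ 38). Extremely strong base; never a leaving group.
From CH₃(CH₂)₅–N₂⁺ the leaving group is N₂ (no meaningful conjugate acid; N₂ departs as an exceptionally stable neutral molecule).
(In practice CH₃(CH₂)₅–N₂⁺ is made from CH₃(CH₂)₅–NH₂ by diazotisation (NaNO₂ / HCl, 0 °C), generating a diazonium salt that expels N₂.)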